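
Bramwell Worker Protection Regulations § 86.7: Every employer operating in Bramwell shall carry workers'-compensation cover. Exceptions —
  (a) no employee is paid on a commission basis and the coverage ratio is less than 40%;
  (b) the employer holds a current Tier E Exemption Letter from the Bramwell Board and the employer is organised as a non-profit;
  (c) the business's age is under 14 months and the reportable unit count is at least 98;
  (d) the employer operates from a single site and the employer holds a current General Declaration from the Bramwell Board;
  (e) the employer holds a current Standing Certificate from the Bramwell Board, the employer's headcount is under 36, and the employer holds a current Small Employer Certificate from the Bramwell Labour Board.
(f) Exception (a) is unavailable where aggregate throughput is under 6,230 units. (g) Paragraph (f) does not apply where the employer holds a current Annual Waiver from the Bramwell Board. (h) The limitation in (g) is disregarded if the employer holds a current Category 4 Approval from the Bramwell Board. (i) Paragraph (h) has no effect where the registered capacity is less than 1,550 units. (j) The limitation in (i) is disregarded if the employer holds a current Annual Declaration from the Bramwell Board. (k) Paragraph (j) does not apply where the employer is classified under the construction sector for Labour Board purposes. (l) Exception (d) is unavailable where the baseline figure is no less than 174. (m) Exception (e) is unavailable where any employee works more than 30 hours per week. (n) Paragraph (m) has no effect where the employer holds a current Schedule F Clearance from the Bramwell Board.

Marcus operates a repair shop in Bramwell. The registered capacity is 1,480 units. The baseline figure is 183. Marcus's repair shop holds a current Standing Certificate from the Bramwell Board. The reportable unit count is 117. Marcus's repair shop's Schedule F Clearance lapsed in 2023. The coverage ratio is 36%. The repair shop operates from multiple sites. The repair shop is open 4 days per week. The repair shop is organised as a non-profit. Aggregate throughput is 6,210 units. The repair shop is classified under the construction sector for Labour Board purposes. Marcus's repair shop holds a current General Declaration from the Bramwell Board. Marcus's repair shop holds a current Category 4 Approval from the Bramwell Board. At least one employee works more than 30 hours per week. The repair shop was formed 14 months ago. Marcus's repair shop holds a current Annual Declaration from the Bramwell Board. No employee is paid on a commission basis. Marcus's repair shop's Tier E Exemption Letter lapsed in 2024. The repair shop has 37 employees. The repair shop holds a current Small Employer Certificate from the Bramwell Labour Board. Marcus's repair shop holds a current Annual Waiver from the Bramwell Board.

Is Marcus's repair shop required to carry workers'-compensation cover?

No — exception (a) applies; Marcus's repair shop is not required to carry workers'-compensation cover.

All of (a)'s requirements are met (no employee is paid on commission; the coverage ratio is 36%, less than the 40% limit). Applying paragraphs (f)–(k): (f) would limit (a) — aggregate throughput is 6,210 units, under the 6,230 units limit — but (g) sets (f) aside: (g) operates against (f): a current Annual Waiver is held. (h) would limit (g) — a current Category 4 Approval is held — but (i) sets (h) aside: (i) applies — the registered capacity is 1,480 units, less than the 1,550 units limit. (j) would limit (i) — a current Annual Declaration is held — but (k) sets (j) aside: (k) is engaged — the repair shop is classified under the construction sector. Exception (a) stands.
Exception (b) fails — no current Tier E Exemption Letter is held.
Exception (c) does not apply: the business's age is 14 months, not under 14 months.
Exception (d) requires that the employer operates from a single site; but the employer operates from multiple sites, so (d) is unavailable.
Exception (e) fails — the employer's headcount is 37, not under 36.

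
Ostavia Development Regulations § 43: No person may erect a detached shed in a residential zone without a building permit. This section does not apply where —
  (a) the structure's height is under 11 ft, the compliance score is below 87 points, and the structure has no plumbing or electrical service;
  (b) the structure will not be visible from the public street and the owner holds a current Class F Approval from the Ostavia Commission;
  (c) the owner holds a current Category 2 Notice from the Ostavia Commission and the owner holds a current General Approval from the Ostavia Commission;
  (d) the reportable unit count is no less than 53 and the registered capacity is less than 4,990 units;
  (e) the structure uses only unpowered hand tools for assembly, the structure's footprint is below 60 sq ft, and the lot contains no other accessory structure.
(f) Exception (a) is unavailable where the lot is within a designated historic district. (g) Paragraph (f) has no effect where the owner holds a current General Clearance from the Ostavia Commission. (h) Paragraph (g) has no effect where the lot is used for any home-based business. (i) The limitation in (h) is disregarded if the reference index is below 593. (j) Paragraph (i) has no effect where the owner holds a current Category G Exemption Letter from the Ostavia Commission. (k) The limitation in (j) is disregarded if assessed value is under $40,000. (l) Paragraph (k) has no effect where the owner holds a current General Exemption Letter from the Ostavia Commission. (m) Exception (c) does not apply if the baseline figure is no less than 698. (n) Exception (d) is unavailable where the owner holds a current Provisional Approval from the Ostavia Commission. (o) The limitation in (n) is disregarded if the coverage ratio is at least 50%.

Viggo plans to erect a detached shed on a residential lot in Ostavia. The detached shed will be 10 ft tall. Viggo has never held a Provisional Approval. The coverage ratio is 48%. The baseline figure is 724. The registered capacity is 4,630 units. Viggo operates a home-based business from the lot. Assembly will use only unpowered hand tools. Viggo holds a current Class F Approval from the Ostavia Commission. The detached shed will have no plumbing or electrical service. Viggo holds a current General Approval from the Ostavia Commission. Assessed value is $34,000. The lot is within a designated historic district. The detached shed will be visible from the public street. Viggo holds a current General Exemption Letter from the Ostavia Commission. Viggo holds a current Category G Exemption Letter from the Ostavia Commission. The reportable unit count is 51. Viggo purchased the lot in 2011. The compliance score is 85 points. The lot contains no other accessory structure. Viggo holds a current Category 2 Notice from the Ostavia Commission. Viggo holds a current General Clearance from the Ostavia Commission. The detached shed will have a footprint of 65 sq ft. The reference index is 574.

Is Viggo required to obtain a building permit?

Exception (a) is satisfied on its face — the structure's height is 10 ft, under the 11 ft limit; the compliance score is 85 points, below the 87 points limit; there is no plumbing or electrical service. But applying paragraphs (f)–(l): (f) operates — the lot is in a historic district. (g) is triggered (a current General Clearance is held), but is displaced by (h): (h) applies — a home-based business operates on the lot. (i) would limit (h) — the reference index is 574, below the 593 limit — but (j) sets (i) aside: (j) operates against (i): a current Category G Exemption Letter is held. (k) is engaged (assessed value is $34,000, under the $40,000 limit), but yields to (l): (l) is engaged — a current General Exemption Letter is held. So (a) is unavailable.
Exception (b) does not apply: the structure will be visible from the street.
All of (c)'s requirements are met (a current Category 2 Notice is held; a current General Approval is held). But applying paragraph (m): (m) is triggered — the baseline figure is 724, meeting the 698 threshold. So (c) is unavailable.
Exception (d) requires that the reportable unit count is no less than 53; but the reportable unit count is 51, short of 53, so (d) is unavailable.
Exception (e) requires that the structure's footprint is below 60 sq ft; but the structure's footprint is 65 sq ft, not below 60 sq ft, so (e) is unavailable.
No exception displaces § 43.

Yes — Viggo must obtain a building permit.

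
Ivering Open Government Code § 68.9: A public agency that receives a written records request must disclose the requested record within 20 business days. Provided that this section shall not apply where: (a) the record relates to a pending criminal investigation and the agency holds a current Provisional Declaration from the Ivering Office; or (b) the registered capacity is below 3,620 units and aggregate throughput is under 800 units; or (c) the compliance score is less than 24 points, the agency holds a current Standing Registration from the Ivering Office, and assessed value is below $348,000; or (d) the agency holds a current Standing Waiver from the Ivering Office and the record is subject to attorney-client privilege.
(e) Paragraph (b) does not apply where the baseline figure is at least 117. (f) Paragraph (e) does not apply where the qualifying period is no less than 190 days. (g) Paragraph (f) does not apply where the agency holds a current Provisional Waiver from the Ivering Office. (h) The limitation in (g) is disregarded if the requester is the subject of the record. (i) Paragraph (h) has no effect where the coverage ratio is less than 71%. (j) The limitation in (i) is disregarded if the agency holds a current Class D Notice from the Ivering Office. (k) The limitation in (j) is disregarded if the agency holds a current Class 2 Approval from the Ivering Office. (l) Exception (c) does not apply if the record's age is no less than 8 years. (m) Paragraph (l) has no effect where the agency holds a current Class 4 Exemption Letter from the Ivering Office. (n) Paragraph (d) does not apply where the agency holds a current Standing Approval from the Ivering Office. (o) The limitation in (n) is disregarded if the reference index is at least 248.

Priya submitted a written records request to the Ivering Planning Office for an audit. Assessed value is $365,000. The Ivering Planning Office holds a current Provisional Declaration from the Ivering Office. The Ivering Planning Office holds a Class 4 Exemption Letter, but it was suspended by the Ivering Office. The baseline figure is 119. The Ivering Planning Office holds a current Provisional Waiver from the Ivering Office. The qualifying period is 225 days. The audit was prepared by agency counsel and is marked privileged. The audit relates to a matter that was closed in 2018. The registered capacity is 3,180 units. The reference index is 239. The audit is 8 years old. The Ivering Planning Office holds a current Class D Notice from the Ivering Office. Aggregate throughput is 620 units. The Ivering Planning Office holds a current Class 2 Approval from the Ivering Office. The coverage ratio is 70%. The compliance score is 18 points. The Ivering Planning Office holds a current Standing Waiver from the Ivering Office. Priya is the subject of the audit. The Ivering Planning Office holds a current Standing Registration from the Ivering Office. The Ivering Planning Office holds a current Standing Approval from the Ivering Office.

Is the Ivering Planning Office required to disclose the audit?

Exception (a) requires that the record relates to a pending criminal investigation; but the audit relates to a closed matter, so (a) is unavailable.
Exception (b)'s conditions are all satisfied: the registered capacity is 3,180 units, below the 3,620 units limit; aggregate throughput is 620 units, under the 800 units limit. However, paragraphs (e)–(k) must be considered: (e) operates against (b): the baseline figure is 119, meeting the 117 threshold. (f) would limit (e) — the qualifying period is 225 days, meeting the 190 days threshold — but (g) sets (f) aside: (g) operates against (f): a current Provisional Waiver is held. (h) would limit (g) — Priya is the subject of the audit — but (i) sets (h) aside: (i) operates against (h): the coverage ratio is 70%, less than the 71% limit. (j) applies (a current Class D Notice is held), but is displaced by (k): (k) operates against (j): a current Class 2 Approval is held. (b) is therefore removed.
Exception (c) requires that assessed value is below $348,000; but assessed value is $365,000, not below $348,000, so (c) is unavailable.
Exception (d): a current Standing Waiver is held; the audit is privileged — every condition holds. Turning to paragraphs (n)–(o): (n) is triggered — a current Standing Approval is held. (o), which would lift (n), is inapplicable — the reference index is 239, short of 248. So (d) is unavailable.
None of the exceptions is available; § 68.9 applies in full.

Yes — the Ivering Planning Office must disclose the audit.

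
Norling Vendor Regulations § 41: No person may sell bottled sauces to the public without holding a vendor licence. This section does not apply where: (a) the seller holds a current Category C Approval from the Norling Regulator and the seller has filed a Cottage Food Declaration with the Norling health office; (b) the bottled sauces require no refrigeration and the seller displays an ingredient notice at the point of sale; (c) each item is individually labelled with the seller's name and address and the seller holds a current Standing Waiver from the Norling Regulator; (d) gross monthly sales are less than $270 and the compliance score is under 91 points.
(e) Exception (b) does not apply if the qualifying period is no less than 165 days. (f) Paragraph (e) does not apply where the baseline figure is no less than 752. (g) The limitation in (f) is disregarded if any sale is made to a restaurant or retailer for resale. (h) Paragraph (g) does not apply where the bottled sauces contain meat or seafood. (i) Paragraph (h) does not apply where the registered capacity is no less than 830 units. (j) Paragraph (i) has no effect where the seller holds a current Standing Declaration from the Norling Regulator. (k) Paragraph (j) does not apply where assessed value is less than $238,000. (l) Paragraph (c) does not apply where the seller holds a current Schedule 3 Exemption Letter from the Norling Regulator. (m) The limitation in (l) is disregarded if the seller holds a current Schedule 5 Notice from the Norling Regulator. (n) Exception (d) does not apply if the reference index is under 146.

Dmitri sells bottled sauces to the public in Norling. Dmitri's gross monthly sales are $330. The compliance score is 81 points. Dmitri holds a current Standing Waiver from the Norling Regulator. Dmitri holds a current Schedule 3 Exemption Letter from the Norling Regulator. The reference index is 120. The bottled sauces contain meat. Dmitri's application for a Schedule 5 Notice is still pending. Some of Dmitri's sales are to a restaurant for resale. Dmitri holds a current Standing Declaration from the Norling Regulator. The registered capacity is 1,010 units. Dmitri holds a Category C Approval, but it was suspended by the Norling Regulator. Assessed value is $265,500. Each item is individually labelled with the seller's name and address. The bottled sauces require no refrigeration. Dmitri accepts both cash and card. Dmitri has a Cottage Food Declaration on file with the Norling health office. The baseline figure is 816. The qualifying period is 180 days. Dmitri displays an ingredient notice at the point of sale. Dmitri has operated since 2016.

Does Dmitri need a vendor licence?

No — exception (b) applies; Dmitri is not required to hold a vendor licence.

Exception (a) fails — the Category C Approval is not current.
All of (b)'s requirements are met (the bottled sauces are shelf-stable; an ingredient notice is displayed). As to paragraphs (e)–(k): (e) would limit (b) — the qualifying period is 180 days, meeting the 165 days threshold — but (f) sets (e) aside: (f) is engaged — the baseline figure is 816, meeting the 752 threshold. (g) would limit (f) — some sales are to a restaurant for resale — but (h) sets (g) aside: (h) operates against (g): the bottled sauces contain meat. (i) would limit (h) — the registered capacity is 1,010 units, meeting the 830 units threshold — but (j) sets (i) aside: (j) operates — a current Standing Declaration is held. (k), which would lift (j), is not triggered — assessed value is $265,500, not less than $238,000. Exception (b) stands.
All of (c)'s requirements are met (items are individually labelled; a current Standing Waiver is held). Turning to paragraphs (l)–(m): (l) operates against (c): a current Schedule 3 Exemption Letter is held. (m), which would lift (l), does not operate here — there is no Schedule 5 Notice in force. So (c) is unavailable.
Exception (d) fails — gross monthly sales are $330, not less than $270.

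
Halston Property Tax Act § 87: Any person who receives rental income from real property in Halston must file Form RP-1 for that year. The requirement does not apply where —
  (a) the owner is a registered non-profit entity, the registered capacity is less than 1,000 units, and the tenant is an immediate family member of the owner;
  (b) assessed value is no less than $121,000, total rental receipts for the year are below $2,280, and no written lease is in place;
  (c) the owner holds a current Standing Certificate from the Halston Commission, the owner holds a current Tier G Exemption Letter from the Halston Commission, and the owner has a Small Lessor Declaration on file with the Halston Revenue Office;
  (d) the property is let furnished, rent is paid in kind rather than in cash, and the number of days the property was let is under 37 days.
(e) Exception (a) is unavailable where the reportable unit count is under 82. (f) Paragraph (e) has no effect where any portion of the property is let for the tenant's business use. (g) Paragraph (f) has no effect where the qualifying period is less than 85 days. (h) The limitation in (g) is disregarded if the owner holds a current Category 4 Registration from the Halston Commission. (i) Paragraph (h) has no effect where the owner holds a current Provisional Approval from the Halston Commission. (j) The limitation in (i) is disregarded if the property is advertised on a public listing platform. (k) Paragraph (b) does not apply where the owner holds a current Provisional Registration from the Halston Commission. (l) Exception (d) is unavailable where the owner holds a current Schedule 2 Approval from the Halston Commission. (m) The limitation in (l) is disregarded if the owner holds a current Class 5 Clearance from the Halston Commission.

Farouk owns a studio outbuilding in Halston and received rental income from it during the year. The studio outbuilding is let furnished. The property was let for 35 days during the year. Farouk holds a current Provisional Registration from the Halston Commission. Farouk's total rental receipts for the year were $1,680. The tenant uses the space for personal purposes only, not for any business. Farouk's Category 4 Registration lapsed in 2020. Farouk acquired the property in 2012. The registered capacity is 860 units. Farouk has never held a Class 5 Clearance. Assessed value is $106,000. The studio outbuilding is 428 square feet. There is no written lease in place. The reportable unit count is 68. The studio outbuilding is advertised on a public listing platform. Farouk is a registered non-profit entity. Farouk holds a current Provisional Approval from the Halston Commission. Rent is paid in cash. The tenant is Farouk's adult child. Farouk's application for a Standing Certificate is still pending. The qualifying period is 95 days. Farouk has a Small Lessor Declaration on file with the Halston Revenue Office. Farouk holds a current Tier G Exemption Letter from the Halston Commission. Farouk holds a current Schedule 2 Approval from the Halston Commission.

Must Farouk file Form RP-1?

Yes — Farouk must file Form RP-1.

Exception (a) is satisfied on its face — Farouk is a registered non-profit; the registered capacity is 860 units, less than the 1,000 units limit; the tenant is an immediate family member. But: (e) operates — the reportable unit count is 68, under the 82 limit. (f) is not engaged (the space is used for personal purposes only), so (e) stands. Exception (a) does not apply.
Exception (b) requires that assessed value is no less than $121,000; but assessed value is $106,000, short of $121,000, so (b) is unavailable.
Exception (c) does not apply: no current Standing Certificate is held.
Exception (d) requires that rent is paid in kind rather than in cash; but rent is paid in cash, so (d) is unavailable.
None of the exceptions is available; § 87 applies in full.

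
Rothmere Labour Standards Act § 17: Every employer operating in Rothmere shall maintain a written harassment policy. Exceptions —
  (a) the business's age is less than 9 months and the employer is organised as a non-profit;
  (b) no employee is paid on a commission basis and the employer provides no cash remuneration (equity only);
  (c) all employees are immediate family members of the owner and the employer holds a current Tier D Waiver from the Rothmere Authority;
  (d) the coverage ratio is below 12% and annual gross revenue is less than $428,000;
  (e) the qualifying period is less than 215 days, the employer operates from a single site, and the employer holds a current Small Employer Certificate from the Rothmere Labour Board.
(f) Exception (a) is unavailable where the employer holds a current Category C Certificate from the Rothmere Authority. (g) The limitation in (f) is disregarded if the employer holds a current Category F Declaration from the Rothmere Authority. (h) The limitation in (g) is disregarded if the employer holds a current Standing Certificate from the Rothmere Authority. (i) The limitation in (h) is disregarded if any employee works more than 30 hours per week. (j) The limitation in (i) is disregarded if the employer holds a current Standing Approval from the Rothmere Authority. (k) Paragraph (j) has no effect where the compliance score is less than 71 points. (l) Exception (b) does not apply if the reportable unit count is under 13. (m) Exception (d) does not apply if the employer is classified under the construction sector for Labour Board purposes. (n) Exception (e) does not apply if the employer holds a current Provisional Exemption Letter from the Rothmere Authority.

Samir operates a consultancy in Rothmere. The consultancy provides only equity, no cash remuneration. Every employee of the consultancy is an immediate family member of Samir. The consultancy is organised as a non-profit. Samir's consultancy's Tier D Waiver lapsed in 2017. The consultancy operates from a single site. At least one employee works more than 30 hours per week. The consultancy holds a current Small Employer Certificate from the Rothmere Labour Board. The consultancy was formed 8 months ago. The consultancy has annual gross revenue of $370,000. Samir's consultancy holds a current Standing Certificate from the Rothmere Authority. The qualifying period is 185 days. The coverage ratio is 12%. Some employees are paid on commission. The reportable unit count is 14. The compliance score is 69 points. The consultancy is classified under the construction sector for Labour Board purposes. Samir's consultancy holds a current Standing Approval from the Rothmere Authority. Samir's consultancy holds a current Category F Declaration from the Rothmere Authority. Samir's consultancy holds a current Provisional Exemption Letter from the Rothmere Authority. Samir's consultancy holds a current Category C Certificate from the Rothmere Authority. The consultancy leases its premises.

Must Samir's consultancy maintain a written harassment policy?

No — exception (a) applies; Samir's consultancy is not required to maintain a written harassment policy.

Exception (a) is satisfied on its face — the business's age is 8 months, less than the 9 months limit; the employer is a non-profit. Considering the limiting provisions: (f) would limit (a) — a current Category C Certificate is held — but (g) sets (f) aside: (g) applies — a current Category F Declaration is held. (h) would limit (g) — a current Standing Certificate is held — but (i) sets (h) aside: (i) applies — at least one employee exceeds 30 hours/week. (j) would limit (i) — a current Standing Approval is held — but (k) sets (j) aside: (k) operates against (j): the compliance score is 69 points, less than the 71 points limit. Exception (a) stands.
Exception (b) requires that no employee is paid on a commission basis; but some employees are paid on commission, so (b) is unavailable.
Exception (c) fails — no current Tier D Waiver is held.
Exception (d) requires that the coverage ratio is below 12%; but the coverage ratio is 12%, not below 12%, so (d) is unavailable.
Exception (e) is satisfied on its face — the qualifying period is 185 days, less than the 215 days limit; the employer operates from a single site; a current Small Employer Certificate is held. But applying paragraph (n): (n) is triggered — a current Provisional Exemption Letter is held. So (e) is unavailable.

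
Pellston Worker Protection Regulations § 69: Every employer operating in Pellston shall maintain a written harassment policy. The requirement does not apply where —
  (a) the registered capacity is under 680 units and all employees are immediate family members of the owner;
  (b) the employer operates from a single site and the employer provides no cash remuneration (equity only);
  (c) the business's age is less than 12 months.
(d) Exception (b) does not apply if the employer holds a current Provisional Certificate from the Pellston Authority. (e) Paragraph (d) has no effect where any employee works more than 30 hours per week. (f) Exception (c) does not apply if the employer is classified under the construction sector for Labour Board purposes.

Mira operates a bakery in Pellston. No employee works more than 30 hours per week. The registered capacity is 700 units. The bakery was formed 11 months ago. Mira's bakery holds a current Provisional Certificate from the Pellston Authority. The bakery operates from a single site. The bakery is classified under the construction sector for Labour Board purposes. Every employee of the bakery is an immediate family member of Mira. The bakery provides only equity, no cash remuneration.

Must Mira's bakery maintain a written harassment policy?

Yes — Mira's bakery must maintain a written harassment policy.

Exception (a) requires that the registered capacity is under 680 units; but the registered capacity is 700 units, not under 680 units, so (a) is unavailable.
All of (b)'s requirements are met (the employer operates from a single site; remuneration is equity-only). But applying paragraphs (d)–(e): (d) operates against (b): a current Provisional Certificate is held. (e), which would lift (d), does not operate here — no employee exceeds 30 hours/week. (b) is therefore removed.
Exception (c)'s conditions are all satisfied: the business's age is 11 months, less than the 12 months limit. However, paragraph (f) must be considered: (f) operates against (c): the bakery is classified under the construction sector. So (c) is unavailable.
Every exception is unavailable, so the rule governs.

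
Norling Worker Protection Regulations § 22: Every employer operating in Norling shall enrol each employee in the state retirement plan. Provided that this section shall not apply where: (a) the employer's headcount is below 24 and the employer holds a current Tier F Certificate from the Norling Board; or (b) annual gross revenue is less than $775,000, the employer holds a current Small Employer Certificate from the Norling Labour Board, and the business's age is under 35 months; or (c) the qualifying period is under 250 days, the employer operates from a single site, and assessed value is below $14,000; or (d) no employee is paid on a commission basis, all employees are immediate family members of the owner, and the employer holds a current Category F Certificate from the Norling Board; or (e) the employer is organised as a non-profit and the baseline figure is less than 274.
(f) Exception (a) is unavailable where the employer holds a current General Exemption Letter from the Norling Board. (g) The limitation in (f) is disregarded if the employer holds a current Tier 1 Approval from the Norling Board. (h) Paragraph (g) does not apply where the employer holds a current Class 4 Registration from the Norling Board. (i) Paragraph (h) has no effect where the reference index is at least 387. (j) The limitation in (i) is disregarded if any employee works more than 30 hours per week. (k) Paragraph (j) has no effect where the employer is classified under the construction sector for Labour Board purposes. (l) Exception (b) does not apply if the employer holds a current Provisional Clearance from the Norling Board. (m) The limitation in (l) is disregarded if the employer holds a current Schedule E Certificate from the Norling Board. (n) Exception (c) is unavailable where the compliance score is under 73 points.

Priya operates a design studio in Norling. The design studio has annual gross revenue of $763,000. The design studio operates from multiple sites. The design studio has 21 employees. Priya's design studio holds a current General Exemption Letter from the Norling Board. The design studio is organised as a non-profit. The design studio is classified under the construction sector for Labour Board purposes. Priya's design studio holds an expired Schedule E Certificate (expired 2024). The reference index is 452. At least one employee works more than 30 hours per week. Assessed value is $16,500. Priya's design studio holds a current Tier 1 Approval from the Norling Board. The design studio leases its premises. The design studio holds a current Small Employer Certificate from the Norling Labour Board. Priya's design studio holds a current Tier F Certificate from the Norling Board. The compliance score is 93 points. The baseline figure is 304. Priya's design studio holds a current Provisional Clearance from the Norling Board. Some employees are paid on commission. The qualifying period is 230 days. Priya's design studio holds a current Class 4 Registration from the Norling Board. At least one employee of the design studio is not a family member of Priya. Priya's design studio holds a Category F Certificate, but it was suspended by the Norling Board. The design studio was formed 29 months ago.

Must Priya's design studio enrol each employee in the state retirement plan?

No — exception (a) applies; Priya's design studio is not required to enrol each employee in the state retirement plan.

All of (a)'s requirements are met (the employer's headcount is 21, below the 24 limit; a current Tier F Certificate is held). Under paragraphs (f)–(k): (f) is triggered (a current General Exemption Letter is held), but is displaced by (g): (g) operates against (f): a current Tier 1 Approval is held. (h) would limit (g) — a current Class 4 Registration is held — but (i) sets (h) aside: (i) operates against (h): the reference index is 452, meeting the 387 threshold. (j) applies (at least one employee exceeds 30 hours/week), but is displaced by (k): (k) applies — the design studio is classified under the construction sector. Exception (a) stands.
Exception (b): annual gross revenue is $763,000, less than the $775,000 limit; a current Small Employer Certificate is held; the business's age is 29 months, under the 35 months limit — every condition holds. But applying paragraphs (l)–(m): (l) operates — a current Provisional Clearance is held. (m), which would lift (l), is not engaged — there is no Schedule E Certificate in force. Exception (b) does not apply.
Exception (c) requires that the employer operates from a single site; but the employer operates from multiple sites, so (c) is unavailable.
Exception (d) fails — some employees are paid on commission.
Exception (e) fails — the baseline figure is 304, not less than 274.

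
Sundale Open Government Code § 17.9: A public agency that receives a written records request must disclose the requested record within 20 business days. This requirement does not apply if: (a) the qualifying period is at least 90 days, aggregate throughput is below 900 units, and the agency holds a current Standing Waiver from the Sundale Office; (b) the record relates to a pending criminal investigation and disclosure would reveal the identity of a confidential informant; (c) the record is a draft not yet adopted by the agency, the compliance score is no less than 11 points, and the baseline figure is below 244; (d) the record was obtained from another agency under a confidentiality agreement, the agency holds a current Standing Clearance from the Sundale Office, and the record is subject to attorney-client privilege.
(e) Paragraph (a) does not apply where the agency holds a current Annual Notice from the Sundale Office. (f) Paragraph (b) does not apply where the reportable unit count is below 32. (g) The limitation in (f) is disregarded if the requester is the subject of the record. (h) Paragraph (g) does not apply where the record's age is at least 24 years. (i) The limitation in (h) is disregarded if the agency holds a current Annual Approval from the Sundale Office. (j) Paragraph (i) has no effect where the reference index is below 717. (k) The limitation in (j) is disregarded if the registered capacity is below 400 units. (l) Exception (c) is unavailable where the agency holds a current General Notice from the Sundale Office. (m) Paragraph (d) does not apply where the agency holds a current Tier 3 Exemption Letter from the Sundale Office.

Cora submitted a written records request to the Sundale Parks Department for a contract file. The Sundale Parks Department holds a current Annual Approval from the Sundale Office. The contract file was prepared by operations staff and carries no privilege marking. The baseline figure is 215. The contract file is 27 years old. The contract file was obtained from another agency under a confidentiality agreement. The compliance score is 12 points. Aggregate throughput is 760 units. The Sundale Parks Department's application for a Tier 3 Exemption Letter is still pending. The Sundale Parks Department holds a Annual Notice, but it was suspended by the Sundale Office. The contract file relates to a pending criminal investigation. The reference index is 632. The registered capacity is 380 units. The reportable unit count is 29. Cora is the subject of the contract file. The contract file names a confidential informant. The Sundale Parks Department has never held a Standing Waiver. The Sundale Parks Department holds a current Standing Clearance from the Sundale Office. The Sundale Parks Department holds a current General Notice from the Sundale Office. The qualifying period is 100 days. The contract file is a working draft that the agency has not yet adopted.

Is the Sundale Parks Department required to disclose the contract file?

Exception (a) fails — there is no Standing Waiver in force.
Exception (b) is satisfied on its face — the contract file relates to a pending investigation; the contract file names a confidential informant. Under paragraphs (f)–(k): (f) would limit (b) — the reportable unit count is 29, below the 32 limit — but (g) sets (f) aside: (g) operates — Cora is the subject of the contract file. (h) would limit (g) — the record's age is 27 years, meeting the 24 years threshold — but (i) sets (h) aside: (i) operates — a current Annual Approval is held. (j) would limit (i) — the reference index is 632, below the 717 limit — but (k) sets (j) aside: (k) operates against (j): the registered capacity is 380 units, below the 400 units limit. (b) remains available.
All of (c)'s requirements are met (the contract file is an unadopted draft; the compliance score is 12 points, meeting the 11 points threshold; the baseline figure is 215, below the 244 limit). But applying paragraph (l): (l) is triggered — a current General Notice is held. (c) is therefore removed.
Exception (d) requires that the record is subject to attorney-client privilege; but the contract file carries no privilege marking, so (d) is unavailable.

No — exception (b) applies; the Sundale Parks Department is not required to disclose the contract file.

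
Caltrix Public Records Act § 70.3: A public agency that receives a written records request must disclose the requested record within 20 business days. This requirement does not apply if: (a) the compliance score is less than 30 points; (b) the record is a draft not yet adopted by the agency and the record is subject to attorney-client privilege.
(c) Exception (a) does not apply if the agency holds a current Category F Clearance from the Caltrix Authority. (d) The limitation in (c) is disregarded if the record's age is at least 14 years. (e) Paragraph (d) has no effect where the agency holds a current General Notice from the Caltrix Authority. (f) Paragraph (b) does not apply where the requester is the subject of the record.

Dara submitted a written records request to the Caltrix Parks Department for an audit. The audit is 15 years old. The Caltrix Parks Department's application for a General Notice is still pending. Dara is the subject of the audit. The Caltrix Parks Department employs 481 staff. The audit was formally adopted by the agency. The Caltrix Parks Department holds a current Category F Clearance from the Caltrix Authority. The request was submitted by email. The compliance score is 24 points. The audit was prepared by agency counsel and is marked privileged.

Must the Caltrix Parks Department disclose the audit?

All of (a)'s requirements are met (the compliance score is 24 points, less than the 30 points limit). Under paragraphs (c)–(e): (c) is triggered (a current Category F Clearance is held), but is displaced by (d): (d) operates against (c): the record's age is 15 years, meeting the 14 years threshold. (e) is inapplicable (the General Notice is not current), so (d) stands. Exception (a) stands.
Exception (b) requires that the record is a draft not yet adopted by the agency; but the audit has been formally adopted, so (b) is unavailable.

No — exception (a) applies; the Caltrix Parks Department is not required to disclose the audit.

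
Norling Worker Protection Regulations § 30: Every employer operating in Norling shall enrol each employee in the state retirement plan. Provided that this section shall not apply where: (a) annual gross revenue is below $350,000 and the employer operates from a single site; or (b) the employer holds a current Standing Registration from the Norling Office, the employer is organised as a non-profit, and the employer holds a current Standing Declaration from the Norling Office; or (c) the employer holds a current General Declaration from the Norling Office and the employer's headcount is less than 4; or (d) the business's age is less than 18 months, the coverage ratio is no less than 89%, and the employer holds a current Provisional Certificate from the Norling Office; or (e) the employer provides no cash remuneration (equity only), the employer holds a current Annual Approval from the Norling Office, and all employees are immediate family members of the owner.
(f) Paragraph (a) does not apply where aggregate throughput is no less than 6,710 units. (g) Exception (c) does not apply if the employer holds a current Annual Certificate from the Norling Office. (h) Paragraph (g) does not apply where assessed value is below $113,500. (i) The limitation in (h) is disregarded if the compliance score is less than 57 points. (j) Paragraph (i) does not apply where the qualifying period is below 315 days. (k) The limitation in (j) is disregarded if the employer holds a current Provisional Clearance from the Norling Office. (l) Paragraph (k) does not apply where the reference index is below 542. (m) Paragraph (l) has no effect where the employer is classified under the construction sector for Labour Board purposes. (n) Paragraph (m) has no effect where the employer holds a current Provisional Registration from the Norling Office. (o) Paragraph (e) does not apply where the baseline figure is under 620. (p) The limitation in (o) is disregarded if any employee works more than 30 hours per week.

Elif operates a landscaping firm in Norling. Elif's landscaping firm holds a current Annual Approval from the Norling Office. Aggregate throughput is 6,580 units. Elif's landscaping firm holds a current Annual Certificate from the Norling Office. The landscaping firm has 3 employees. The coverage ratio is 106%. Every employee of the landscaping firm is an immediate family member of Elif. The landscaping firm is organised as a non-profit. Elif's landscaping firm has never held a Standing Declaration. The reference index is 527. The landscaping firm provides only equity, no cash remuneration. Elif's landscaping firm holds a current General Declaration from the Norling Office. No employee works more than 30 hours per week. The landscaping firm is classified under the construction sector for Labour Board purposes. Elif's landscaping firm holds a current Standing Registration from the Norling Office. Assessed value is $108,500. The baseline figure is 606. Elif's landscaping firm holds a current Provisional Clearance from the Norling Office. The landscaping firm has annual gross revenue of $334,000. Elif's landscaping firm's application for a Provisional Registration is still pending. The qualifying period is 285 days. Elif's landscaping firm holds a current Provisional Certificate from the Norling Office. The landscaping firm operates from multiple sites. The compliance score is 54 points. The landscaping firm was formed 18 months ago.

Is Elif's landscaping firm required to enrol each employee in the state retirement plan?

Yes — Elif's landscaping firm must enrol each employee in the state retirement plan.

Exception (a) requires that the employer operates from a single site; but the employer operates from multiple sites, so (a) is unavailable.
Exception (b) does not apply: there is no Standing Declaration in force.
All of (c)'s requirements are met (a current General Declaration is held; the employer's headcount is 3, less than the 4 limit). But applying paragraphs (g)–(n): (g) operates — a current Annual Certificate is held. (h) would limit (g) — assessed value is $108,500, below the $113,500 limit — but (i) sets (h) aside: (i) applies — the compliance score is 54 points, less than the 57 points limit. (j) would limit (i) — the qualifying period is 285 days, below the 315 days limit — but (k) sets (j) aside: (k) operates against (j): a current Provisional Clearance is held. (l) applies (the reference index is 527, below the 542 limit), but is overridden by (m): (m) operates against (l): the landscaping firm is classified under the construction sector. (n) does not operate here (there is no Provisional Registration in force), so (m) stands. Exception (c) does not apply.
Exception (d) requires that the business's age is less than 18 months; but the business's age is 18 months, not less than 18 months, so (d) is unavailable.
All of (e)'s requirements are met (remuneration is equity-only; a current Annual Approval is held; every employee is an immediate family member). But: (o) operates against (e): the baseline figure is 606, under the 620 limit. (p), which would lift (o), is not engaged — no employee exceeds 30 hours/week. So (e) is unavailable.
No exception displaces § 30.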